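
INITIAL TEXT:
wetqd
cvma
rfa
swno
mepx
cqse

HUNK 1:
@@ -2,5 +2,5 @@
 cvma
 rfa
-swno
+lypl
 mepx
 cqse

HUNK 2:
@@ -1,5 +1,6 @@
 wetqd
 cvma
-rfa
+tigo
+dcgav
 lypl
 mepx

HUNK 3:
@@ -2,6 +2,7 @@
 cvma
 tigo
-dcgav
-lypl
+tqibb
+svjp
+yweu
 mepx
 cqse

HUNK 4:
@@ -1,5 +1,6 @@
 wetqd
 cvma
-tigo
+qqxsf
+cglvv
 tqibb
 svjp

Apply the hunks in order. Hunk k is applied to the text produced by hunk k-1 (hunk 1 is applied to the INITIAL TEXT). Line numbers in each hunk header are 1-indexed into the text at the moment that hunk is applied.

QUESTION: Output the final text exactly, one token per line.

Answer: wetqd
cvma
qqxsf
cglvv
tqibb
svjp
yweu
mepx
cqse

Derivation:
Hunk 1: at line 2 remove [swno] add [lypl] -> 6 lines: wetqd cvma rfa lypl mepx cqse
Hunk 2: at line 1 remove [rfa] add [tigo,dcgav] -> 7 lines: wetqd cvma tigo dcgav lypl mepx cqse
Hunk 3: at line 2 remove [dcgav,lypl] add [tqibb,svjp,yweu] -> 8 lines: wetqd cvma tigo tqibb svjp yweu mepx cqse
Hunk 4: at line 1 remove [tigo] add [qqxsf,cglvv] -> 9 lines: wetqd cvma qqxsf cglvv tqibb svjp yweu mepx cqse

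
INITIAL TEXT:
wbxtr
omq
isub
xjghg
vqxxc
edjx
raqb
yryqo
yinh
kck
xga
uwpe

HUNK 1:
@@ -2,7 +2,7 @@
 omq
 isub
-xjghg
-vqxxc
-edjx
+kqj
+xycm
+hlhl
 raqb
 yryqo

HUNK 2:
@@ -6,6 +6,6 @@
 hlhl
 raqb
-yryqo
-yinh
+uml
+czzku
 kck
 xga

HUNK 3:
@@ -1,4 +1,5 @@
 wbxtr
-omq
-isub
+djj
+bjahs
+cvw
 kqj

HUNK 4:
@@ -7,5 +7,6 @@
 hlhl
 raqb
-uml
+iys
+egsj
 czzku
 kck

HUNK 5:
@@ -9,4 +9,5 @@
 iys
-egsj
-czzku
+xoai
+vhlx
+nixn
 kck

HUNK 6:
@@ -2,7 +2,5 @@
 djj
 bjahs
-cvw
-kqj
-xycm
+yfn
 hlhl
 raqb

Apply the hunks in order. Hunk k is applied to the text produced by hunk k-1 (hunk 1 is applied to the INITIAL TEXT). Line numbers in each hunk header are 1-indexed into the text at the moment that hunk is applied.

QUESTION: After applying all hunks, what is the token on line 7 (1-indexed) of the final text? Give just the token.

Hunk 1: at line 2 remove [xjghg,vqxxc,edjx] add [kqj,xycm,hlhl] -> 12 lines: wbxtr omq isub kqj xycm hlhl raqb yryqo yinh kck xga uwpe
Hunk 2: at line 6 remove [yryqo,yinh] add [uml,czzku] -> 12 lines: wbxtr omq isub kqj xycm hlhl raqb uml czzku kck xga uwpe
Hunk 3: at line 1 remove [omq,isub] add [djj,bjahs,cvw] -> 13 lines: wbxtr djj bjahs cvw kqj xycm hlhl raqb uml czzku kck xga uwpe
Hunk 4: at line 7 remove [uml] add [iys,egsj] -> 14 lines: wbxtr djj bjahs cvw kqj xycm hlhl raqb iys egsj czzku kck xga uwpe
Hunk 5: at line 9 remove [egsj,czzku] add [xoai,vhlx,nixn] -> 15 lines: wbxtr djj bjahs cvw kqj xycm hlhl raqb iys xoai vhlx nixn kck xga uwpe
Hunk 6: at line 2 remove [cvw,kqj,xycm] add [yfn] -> 13 lines: wbxtr djj bjahs yfn hlhl raqb iys xoai vhlx nixn kck xga uwpe
Final line 7: iys

Answer: iys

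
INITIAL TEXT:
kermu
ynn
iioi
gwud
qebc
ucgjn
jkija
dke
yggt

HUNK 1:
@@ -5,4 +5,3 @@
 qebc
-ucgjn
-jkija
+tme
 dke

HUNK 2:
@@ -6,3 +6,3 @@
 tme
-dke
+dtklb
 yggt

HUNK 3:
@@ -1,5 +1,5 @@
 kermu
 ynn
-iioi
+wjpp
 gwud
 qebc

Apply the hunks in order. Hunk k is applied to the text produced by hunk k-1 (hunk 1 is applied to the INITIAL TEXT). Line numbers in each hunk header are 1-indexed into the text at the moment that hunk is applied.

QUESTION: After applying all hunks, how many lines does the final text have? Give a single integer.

Answer: 8

Derivation:
Hunk 1: at line 5 remove [ucgjn,jkija] add [tme] -> 8 lines: kermu ynn iioi gwud qebc tme dke yggt
Hunk 2: at line 6 remove [dke] add [dtklb] -> 8 lines: kermu ynn iioi gwud qebc tme dtklb yggt
Hunk 3: at line 1 remove [iioi] add [wjpp] -> 8 lines: kermu ynn wjpp gwud qebc tme dtklb yggt
Final line count: 8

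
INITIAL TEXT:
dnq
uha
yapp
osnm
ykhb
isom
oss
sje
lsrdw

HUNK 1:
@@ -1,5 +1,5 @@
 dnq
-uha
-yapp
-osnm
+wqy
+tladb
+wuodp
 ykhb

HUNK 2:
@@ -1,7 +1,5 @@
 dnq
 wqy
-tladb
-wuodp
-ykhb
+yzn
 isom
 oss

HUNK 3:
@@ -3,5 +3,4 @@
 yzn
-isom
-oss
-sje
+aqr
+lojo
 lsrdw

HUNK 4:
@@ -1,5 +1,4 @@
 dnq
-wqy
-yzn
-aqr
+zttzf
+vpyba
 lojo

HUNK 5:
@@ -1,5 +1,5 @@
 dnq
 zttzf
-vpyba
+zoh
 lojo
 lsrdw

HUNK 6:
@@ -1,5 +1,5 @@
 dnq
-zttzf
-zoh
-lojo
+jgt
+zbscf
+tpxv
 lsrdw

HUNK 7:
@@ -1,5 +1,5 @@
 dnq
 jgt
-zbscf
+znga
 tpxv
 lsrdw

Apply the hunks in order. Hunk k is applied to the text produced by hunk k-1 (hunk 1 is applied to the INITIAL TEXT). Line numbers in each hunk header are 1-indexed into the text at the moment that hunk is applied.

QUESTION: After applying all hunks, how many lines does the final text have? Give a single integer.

Answer: 5

Derivation:
Hunk 1: at line 1 remove [uha,yapp,osnm] add [wqy,tladb,wuodp] -> 9 lines: dnq wqy tladb wuodp ykhb isom oss sje lsrdw
Hunk 2: at line 1 remove [tladb,wuodp,ykhb] add [yzn] -> 7 lines: dnq wqy yzn isom oss sje lsrdw
Hunk 3: at line 3 remove [isom,oss,sje] add [aqr,lojo] -> 6 lines: dnq wqy yzn aqr lojo lsrdw
Hunk 4: at line 1 remove [wqy,yzn,aqr] add [zttzf,vpyba] -> 5 lines: dnq zttzf vpyba lojo lsrdw
Hunk 5: at line 1 remove [vpyba] add [zoh] -> 5 lines: dnq zttzf zoh lojo lsrdw
Hunk 6: at line 1 remove [zttzf,zoh,lojo] add [jgt,zbscf,tpxv] -> 5 lines: dnq jgt zbscf tpxv lsrdw
Hunk 7: at line 1 remove [zbscf] add [znga] -> 5 lines: dnq jgt znga tpxv lsrdw
Final line count: 5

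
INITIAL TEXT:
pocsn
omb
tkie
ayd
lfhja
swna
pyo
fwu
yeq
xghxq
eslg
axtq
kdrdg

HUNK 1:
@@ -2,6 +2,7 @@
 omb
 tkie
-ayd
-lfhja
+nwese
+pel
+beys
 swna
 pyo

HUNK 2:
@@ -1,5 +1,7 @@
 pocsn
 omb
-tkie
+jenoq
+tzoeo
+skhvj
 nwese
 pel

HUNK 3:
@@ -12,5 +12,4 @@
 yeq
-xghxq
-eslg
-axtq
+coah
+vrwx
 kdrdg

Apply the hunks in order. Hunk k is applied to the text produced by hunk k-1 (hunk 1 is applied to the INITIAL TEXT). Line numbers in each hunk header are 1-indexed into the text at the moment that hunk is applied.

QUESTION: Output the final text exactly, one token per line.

Answer: pocsn
omb
jenoq
tzoeo
skhvj
nwese
pel
beys
swna
pyo
fwu
yeq
coah
vrwx
kdrdg

Derivation:
Hunk 1: at line 2 remove [ayd,lfhja] add [nwese,pel,beys] -> 14 lines: pocsn omb tkie nwese pel beys swna pyo fwu yeq xghxq eslg axtq kdrdg
Hunk 2: at line 1 remove [tkie] add [jenoq,tzoeo,skhvj] -> 16 lines: pocsn omb jenoq tzoeo skhvj nwese pel beys swna pyo fwu yeq xghxq eslg axtq kdrdg
Hunk 3: at line 12 remove [xghxq,eslg,axtq] add [coah,vrwx] -> 15 lines: pocsn omb jenoq tzoeo skhvj nwese pel beys swna pyo fwu yeq coah vrwx kdrdg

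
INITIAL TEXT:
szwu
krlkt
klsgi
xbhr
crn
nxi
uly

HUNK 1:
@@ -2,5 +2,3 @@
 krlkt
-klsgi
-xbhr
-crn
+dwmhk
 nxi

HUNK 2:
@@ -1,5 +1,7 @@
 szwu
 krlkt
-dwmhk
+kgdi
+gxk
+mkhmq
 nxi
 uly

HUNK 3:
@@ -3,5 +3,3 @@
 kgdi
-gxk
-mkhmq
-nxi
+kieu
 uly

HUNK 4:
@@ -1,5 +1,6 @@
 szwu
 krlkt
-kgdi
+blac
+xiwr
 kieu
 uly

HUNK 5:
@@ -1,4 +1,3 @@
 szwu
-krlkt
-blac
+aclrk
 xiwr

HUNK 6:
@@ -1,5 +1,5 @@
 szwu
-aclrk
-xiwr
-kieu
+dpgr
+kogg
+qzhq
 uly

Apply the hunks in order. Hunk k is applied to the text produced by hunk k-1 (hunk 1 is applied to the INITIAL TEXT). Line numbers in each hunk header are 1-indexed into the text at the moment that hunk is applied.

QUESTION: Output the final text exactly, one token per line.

Hunk 1: at line 2 remove [klsgi,xbhr,crn] add [dwmhk] -> 5 lines: szwu krlkt dwmhk nxi uly
Hunk 2: at line 1 remove [dwmhk] add [kgdi,gxk,mkhmq] -> 7 lines: szwu krlkt kgdi gxk mkhmq nxi uly
Hunk 3: at line 3 remove [gxk,mkhmq,nxi] add [kieu] -> 5 lines: szwu krlkt kgdi kieu uly
Hunk 4: at line 1 remove [kgdi] add [blac,xiwr] -> 6 lines: szwu krlkt blac xiwr kieu uly
Hunk 5: at line 1 remove [krlkt,blac] add [aclrk] -> 5 lines: szwu aclrk xiwr kieu uly
Hunk 6: at line 1 remove [aclrk,xiwr,kieu] add [dpgr,kogg,qzhq] -> 5 lines: szwu dpgr kogg qzhq uly

Answer: szwu
dpgr
kogg
qzhq
uly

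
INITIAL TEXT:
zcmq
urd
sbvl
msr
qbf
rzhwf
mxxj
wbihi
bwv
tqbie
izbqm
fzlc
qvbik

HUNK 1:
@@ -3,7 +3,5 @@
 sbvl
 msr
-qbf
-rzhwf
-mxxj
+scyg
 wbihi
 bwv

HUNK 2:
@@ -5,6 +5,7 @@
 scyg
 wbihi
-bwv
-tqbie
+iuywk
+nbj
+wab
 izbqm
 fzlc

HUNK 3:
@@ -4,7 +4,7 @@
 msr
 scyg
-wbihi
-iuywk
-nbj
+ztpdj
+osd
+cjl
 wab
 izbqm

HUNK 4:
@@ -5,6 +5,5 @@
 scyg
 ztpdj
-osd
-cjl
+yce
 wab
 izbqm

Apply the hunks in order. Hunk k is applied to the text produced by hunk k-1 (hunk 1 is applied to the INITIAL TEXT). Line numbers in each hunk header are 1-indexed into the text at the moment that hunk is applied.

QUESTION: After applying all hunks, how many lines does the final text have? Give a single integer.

Hunk 1: at line 3 remove [qbf,rzhwf,mxxj] add [scyg] -> 11 lines: zcmq urd sbvl msr scyg wbihi bwv tqbie izbqm fzlc qvbik
Hunk 2: at line 5 remove [bwv,tqbie] add [iuywk,nbj,wab] -> 12 lines: zcmq urd sbvl msr scyg wbihi iuywk nbj wab izbqm fzlc qvbik
Hunk 3: at line 4 remove [wbihi,iuywk,nbj] add [ztpdj,osd,cjl] -> 12 lines: zcmq urd sbvl msr scyg ztpdj osd cjl wab izbqm fzlc qvbik
Hunk 4: at line 5 remove [osd,cjl] add [yce] -> 11 lines: zcmq urd sbvl msr scyg ztpdj yce wab izbqm fzlc qvbik
Final line count: 11

Answer: 11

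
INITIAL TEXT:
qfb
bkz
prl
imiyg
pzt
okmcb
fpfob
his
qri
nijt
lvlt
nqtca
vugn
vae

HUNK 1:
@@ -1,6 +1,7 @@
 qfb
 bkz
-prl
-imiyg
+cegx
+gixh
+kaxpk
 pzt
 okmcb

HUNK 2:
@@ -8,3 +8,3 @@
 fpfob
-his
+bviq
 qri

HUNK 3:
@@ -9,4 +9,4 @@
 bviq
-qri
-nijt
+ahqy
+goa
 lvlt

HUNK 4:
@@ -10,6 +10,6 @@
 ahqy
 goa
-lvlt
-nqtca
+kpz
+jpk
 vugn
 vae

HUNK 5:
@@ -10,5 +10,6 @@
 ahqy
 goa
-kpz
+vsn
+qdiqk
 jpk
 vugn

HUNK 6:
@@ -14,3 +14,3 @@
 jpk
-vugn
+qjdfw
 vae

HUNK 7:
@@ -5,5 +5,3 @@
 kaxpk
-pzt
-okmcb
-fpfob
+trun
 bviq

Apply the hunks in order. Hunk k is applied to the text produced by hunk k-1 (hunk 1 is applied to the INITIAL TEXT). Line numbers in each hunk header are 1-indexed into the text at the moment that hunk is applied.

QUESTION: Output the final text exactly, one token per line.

Answer: qfb
bkz
cegx
gixh
kaxpk
trun
bviq
ahqy
goa
vsn
qdiqk
jpk
qjdfw
vae

Derivation:
Hunk 1: at line 1 remove [prl,imiyg] add [cegx,gixh,kaxpk] -> 15 lines: qfb bkz cegx gixh kaxpk pzt okmcb fpfob his qri nijt lvlt nqtca vugn vae
Hunk 2: at line 8 remove [his] add [bviq] -> 15 lines: qfb bkz cegx gixh kaxpk pzt okmcb fpfob bviq qri nijt lvlt nqtca vugn vae
Hunk 3: at line 9 remove [qri,nijt] add [ahqy,goa] -> 15 lines: qfb bkz cegx gixh kaxpk pzt okmcb fpfob bviq ahqy goa lvlt nqtca vugn vae
Hunk 4: at line 10 remove [lvlt,nqtca] add [kpz,jpk] -> 15 lines: qfb bkz cegx gixh kaxpk pzt okmcb fpfob bviq ahqy goa kpz jpk vugn vae
Hunk 5: at line 10 remove [kpz] add [vsn,qdiqk] -> 16 lines: qfb bkz cegx gixh kaxpk pzt okmcb fpfob bviq ahqy goa vsn qdiqk jpk vugn vae
Hunk 6: at line 14 remove [vugn] add [qjdfw] -> 16 lines: qfb bkz cegx gixh kaxpk pzt okmcb fpfob bviq ahqy goa vsn qdiqk jpk qjdfw vae
Hunk 7: at line 5 remove [pzt,okmcb,fpfob] add [trun] -> 14 lines: qfb bkz cegx gixh kaxpk trun bviq ahqy goa vsn qdiqk jpk qjdfw vae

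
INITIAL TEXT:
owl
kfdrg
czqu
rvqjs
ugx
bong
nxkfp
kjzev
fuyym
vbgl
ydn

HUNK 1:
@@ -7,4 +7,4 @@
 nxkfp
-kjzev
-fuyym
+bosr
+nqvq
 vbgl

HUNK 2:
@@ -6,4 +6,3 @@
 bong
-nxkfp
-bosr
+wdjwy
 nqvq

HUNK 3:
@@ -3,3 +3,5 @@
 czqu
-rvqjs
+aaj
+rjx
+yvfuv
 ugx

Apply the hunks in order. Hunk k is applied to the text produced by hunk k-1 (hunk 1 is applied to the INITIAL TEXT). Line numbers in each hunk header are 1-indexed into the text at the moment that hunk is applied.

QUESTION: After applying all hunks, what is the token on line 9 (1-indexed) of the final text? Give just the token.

Answer: wdjwy

Derivation:
Hunk 1: at line 7 remove [kjzev,fuyym] add [bosr,nqvq] -> 11 lines: owl kfdrg czqu rvqjs ugx bong nxkfp bosr nqvq vbgl ydn
Hunk 2: at line 6 remove [nxkfp,bosr] add [wdjwy] -> 10 lines: owl kfdrg czqu rvqjs ugx bong wdjwy nqvq vbgl ydn
Hunk 3: at line 3 remove [rvqjs] add [aaj,rjx,yvfuv] -> 12 lines: owl kfdrg czqu aaj rjx yvfuv ugx bong wdjwy nqvq vbgl ydn
Final line 9: wdjwy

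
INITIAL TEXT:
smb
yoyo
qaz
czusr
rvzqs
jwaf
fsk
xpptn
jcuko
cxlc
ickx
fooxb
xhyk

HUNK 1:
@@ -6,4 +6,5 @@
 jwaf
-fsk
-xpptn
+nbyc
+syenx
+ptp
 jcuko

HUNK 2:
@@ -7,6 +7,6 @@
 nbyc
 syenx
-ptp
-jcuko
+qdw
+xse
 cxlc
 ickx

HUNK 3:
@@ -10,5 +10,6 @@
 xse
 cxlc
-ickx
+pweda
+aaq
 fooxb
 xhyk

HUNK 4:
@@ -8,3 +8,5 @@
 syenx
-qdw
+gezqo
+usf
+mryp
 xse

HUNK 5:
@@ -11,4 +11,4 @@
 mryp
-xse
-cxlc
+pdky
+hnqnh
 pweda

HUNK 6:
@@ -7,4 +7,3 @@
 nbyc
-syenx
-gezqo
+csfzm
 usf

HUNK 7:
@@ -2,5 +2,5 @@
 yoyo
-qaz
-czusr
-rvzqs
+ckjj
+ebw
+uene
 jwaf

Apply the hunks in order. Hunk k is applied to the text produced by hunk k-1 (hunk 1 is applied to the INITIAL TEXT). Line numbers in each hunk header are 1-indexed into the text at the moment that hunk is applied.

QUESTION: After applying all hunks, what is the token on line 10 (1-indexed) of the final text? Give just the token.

Hunk 1: at line 6 remove [fsk,xpptn] add [nbyc,syenx,ptp] -> 14 lines: smb yoyo qaz czusr rvzqs jwaf nbyc syenx ptp jcuko cxlc ickx fooxb xhyk
Hunk 2: at line 7 remove [ptp,jcuko] add [qdw,xse] -> 14 lines: smb yoyo qaz czusr rvzqs jwaf nbyc syenx qdw xse cxlc ickx fooxb xhyk
Hunk 3: at line 10 remove [ickx] add [pweda,aaq] -> 15 lines: smb yoyo qaz czusr rvzqs jwaf nbyc syenx qdw xse cxlc pweda aaq fooxb xhyk
Hunk 4: at line 8 remove [qdw] add [gezqo,usf,mryp] -> 17 lines: smb yoyo qaz czusr rvzqs jwaf nbyc syenx gezqo usf mryp xse cxlc pweda aaq fooxb xhyk
Hunk 5: at line 11 remove [xse,cxlc] add [pdky,hnqnh] -> 17 lines: smb yoyo qaz czusr rvzqs jwaf nbyc syenx gezqo usf mryp pdky hnqnh pweda aaq fooxb xhyk
Hunk 6: at line 7 remove [syenx,gezqo] add [csfzm] -> 16 lines: smb yoyo qaz czusr rvzqs jwaf nbyc csfzm usf mryp pdky hnqnh pweda aaq fooxb xhyk
Hunk 7: at line 2 remove [qaz,czusr,rvzqs] add [ckjj,ebw,uene] -> 16 lines: smb yoyo ckjj ebw uene jwaf nbyc csfzm usf mryp pdky hnqnh pweda aaq fooxb xhyk
Final line 10: mryp

Answer: mryp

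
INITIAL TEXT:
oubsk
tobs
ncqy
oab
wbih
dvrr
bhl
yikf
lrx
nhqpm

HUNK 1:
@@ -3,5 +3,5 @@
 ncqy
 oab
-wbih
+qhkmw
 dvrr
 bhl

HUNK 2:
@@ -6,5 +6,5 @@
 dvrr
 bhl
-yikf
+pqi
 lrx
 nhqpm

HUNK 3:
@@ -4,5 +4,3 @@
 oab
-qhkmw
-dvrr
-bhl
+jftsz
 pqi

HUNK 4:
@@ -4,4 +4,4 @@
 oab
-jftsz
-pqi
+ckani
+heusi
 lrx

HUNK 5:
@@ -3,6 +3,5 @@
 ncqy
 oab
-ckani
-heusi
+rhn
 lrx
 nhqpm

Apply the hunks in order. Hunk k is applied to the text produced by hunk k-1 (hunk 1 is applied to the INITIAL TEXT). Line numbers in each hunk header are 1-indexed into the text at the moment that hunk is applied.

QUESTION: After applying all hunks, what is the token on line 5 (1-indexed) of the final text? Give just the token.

Hunk 1: at line 3 remove [wbih] add [qhkmw] -> 10 lines: oubsk tobs ncqy oab qhkmw dvrr bhl yikf lrx nhqpm
Hunk 2: at line 6 remove [yikf] add [pqi] -> 10 lines: oubsk tobs ncqy oab qhkmw dvrr bhl pqi lrx nhqpm
Hunk 3: at line 4 remove [qhkmw,dvrr,bhl] add [jftsz] -> 8 lines: oubsk tobs ncqy oab jftsz pqi lrx nhqpm
Hunk 4: at line 4 remove [jftsz,pqi] add [ckani,heusi] -> 8 lines: oubsk tobs ncqy oab ckani heusi lrx nhqpm
Hunk 5: at line 3 remove [ckani,heusi] add [rhn] -> 7 lines: oubsk tobs ncqy oab rhn lrx nhqpm
Final line 5: rhn

Answer: rhn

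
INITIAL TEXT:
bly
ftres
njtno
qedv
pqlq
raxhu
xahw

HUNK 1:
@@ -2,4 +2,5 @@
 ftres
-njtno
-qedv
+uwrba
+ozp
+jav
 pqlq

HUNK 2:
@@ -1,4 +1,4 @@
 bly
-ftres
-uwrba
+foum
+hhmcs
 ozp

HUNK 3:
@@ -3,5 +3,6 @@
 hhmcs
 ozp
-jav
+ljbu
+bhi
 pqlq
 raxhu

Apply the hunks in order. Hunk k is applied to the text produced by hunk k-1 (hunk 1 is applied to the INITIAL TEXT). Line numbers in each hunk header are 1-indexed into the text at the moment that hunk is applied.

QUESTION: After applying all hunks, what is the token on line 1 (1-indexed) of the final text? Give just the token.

Answer: bly

Derivation:
Hunk 1: at line 2 remove [njtno,qedv] add [uwrba,ozp,jav] -> 8 lines: bly ftres uwrba ozp jav pqlq raxhu xahw
Hunk 2: at line 1 remove [ftres,uwrba] add [foum,hhmcs] -> 8 lines: bly foum hhmcs ozp jav pqlq raxhu xahw
Hunk 3: at line 3 remove [jav] add [ljbu,bhi] -> 9 lines: bly foum hhmcs ozp ljbu bhi pqlq raxhu xahw
Final line 1: bly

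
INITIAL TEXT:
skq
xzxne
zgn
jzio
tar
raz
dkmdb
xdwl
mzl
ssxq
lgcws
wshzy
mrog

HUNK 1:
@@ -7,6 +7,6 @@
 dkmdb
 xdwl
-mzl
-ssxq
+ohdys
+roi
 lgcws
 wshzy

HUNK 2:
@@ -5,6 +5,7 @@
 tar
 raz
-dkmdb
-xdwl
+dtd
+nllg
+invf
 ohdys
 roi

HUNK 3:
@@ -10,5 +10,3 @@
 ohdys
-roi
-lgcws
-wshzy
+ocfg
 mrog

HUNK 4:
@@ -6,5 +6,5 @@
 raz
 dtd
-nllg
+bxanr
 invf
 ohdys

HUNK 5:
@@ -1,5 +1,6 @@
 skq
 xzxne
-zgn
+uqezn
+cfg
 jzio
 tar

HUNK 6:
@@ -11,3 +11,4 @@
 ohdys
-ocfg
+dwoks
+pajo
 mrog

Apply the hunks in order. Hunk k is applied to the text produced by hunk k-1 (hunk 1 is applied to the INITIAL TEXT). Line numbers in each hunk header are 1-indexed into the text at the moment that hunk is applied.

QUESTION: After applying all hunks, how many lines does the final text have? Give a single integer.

Hunk 1: at line 7 remove [mzl,ssxq] add [ohdys,roi] -> 13 lines: skq xzxne zgn jzio tar raz dkmdb xdwl ohdys roi lgcws wshzy mrog
Hunk 2: at line 5 remove [dkmdb,xdwl] add [dtd,nllg,invf] -> 14 lines: skq xzxne zgn jzio tar raz dtd nllg invf ohdys roi lgcws wshzy mrog
Hunk 3: at line 10 remove [roi,lgcws,wshzy] add [ocfg] -> 12 lines: skq xzxne zgn jzio tar raz dtd nllg invf ohdys ocfg mrog
Hunk 4: at line 6 remove [nllg] add [bxanr] -> 12 lines: skq xzxne zgn jzio tar raz dtd bxanr invf ohdys ocfg mrog
Hunk 5: at line 1 remove [zgn] add [uqezn,cfg] -> 13 lines: skq xzxne uqezn cfg jzio tar raz dtd bxanr invf ohdys ocfg mrog
Hunk 6: at line 11 remove [ocfg] add [dwoks,pajo] -> 14 lines: skq xzxne uqezn cfg jzio tar raz dtd bxanr invf ohdys dwoks pajo mrog
Final line count: 14

Answer: 14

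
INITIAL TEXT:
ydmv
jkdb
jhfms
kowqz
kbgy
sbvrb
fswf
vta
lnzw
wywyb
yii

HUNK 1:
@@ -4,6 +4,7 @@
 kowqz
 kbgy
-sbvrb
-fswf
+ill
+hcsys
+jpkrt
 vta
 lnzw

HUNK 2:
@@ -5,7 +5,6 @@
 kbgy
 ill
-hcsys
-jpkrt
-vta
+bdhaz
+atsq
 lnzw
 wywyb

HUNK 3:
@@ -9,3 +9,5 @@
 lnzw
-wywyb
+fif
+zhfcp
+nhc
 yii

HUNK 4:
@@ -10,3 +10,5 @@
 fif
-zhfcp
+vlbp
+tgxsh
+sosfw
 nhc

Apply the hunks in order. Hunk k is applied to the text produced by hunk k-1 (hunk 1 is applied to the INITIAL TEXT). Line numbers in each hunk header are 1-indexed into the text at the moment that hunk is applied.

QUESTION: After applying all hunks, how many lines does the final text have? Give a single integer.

Answer: 15

Derivation:
Hunk 1: at line 4 remove [sbvrb,fswf] add [ill,hcsys,jpkrt] -> 12 lines: ydmv jkdb jhfms kowqz kbgy ill hcsys jpkrt vta lnzw wywyb yii
Hunk 2: at line 5 remove [hcsys,jpkrt,vta] add [bdhaz,atsq] -> 11 lines: ydmv jkdb jhfms kowqz kbgy ill bdhaz atsq lnzw wywyb yii
Hunk 3: at line 9 remove [wywyb] add [fif,zhfcp,nhc] -> 13 lines: ydmv jkdb jhfms kowqz kbgy ill bdhaz atsq lnzw fif zhfcp nhc yii
Hunk 4: at line 10 remove [zhfcp] add [vlbp,tgxsh,sosfw] -> 15 lines: ydmv jkdb jhfms kowqz kbgy ill bdhaz atsq lnzw fif vlbp tgxsh sosfw nhc yii
Final line count: 15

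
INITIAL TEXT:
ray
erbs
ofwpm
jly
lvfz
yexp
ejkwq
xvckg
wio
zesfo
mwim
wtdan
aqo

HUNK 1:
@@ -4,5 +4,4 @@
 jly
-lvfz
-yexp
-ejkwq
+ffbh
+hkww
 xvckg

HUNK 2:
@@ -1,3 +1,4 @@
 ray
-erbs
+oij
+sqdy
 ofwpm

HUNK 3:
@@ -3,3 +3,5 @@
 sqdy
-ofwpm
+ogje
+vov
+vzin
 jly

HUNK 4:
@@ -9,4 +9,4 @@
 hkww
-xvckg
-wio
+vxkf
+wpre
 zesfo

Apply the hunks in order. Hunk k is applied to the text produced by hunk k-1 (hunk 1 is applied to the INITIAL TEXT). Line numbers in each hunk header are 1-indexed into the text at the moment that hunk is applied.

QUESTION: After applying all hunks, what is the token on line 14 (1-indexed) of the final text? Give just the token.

Answer: wtdan

Derivation:
Hunk 1: at line 4 remove [lvfz,yexp,ejkwq] add [ffbh,hkww] -> 12 lines: ray erbs ofwpm jly ffbh hkww xvckg wio zesfo mwim wtdan aqo
Hunk 2: at line 1 remove [erbs] add [oij,sqdy] -> 13 lines: ray oij sqdy ofwpm jly ffbh hkww xvckg wio zesfo mwim wtdan aqo
Hunk 3: at line 3 remove [ofwpm] add [ogje,vov,vzin] -> 15 lines: ray oij sqdy ogje vov vzin jly ffbh hkww xvckg wio zesfo mwim wtdan aqo
Hunk 4: at line 9 remove [xvckg,wio] add [vxkf,wpre] -> 15 lines: ray oij sqdy ogje vov vzin jly ffbh hkww vxkf wpre zesfo mwim wtdan aqo
Final line 14: wtdan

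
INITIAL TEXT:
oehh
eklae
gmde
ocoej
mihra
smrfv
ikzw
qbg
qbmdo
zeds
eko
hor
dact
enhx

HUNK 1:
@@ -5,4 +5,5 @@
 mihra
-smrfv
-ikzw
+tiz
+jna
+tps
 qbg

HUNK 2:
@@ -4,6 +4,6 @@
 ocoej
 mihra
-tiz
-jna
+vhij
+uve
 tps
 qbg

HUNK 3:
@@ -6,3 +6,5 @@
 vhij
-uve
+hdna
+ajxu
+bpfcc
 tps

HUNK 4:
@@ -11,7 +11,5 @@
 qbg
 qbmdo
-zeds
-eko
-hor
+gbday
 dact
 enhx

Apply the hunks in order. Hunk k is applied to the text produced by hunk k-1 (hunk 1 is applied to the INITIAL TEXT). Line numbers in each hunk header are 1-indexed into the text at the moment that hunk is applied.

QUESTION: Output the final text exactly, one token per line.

Hunk 1: at line 5 remove [smrfv,ikzw] add [tiz,jna,tps] -> 15 lines: oehh eklae gmde ocoej mihra tiz jna tps qbg qbmdo zeds eko hor dact enhx
Hunk 2: at line 4 remove [tiz,jna] add [vhij,uve] -> 15 lines: oehh eklae gmde ocoej mihra vhij uve tps qbg qbmdo zeds eko hor dact enhx
Hunk 3: at line 6 remove [uve] add [hdna,ajxu,bpfcc] -> 17 lines: oehh eklae gmde ocoej mihra vhij hdna ajxu bpfcc tps qbg qbmdo zeds eko hor dact enhx
Hunk 4: at line 11 remove [zeds,eko,hor] add [gbday] -> 15 lines: oehh eklae gmde ocoej mihra vhij hdna ajxu bpfcc tps qbg qbmdo gbday dact enhx

Answer: oehh
eklae
gmde
ocoej
mihra
vhij
hdna
ajxu
bpfcc
tps
qbg
qbmdo
gbday
dact
enhx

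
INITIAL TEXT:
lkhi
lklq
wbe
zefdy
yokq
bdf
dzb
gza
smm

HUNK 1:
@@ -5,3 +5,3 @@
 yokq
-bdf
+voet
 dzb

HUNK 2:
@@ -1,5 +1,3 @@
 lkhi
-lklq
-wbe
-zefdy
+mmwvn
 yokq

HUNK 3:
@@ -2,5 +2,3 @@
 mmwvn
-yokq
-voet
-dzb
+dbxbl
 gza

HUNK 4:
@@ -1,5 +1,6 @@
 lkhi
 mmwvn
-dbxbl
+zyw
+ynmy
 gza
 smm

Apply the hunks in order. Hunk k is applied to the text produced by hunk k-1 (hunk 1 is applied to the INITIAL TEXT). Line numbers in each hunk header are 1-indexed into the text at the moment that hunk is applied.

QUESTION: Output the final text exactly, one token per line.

Answer: lkhi
mmwvn
zyw
ynmy
gza
smm

Derivation:
Hunk 1: at line 5 remove [bdf] add [voet] -> 9 lines: lkhi lklq wbe zefdy yokq voet dzb gza smm
Hunk 2: at line 1 remove [lklq,wbe,zefdy] add [mmwvn] -> 7 lines: lkhi mmwvn yokq voet dzb gza smm
Hunk 3: at line 2 remove [yokq,voet,dzb] add [dbxbl] -> 5 lines: lkhi mmwvn dbxbl gza smm
Hunk 4: at line 1 remove [dbxbl] add [zyw,ynmy] -> 6 lines: lkhi mmwvn zyw ynmy gza smm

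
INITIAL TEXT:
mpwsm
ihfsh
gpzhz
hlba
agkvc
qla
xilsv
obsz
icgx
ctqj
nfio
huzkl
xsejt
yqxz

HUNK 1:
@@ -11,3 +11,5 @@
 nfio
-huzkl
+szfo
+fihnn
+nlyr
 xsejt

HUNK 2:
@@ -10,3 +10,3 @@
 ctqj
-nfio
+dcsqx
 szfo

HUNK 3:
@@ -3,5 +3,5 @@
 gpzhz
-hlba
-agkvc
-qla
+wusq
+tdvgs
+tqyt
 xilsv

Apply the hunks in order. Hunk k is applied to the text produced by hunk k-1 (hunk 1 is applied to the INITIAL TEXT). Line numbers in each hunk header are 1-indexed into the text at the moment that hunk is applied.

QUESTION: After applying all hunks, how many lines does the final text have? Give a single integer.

Hunk 1: at line 11 remove [huzkl] add [szfo,fihnn,nlyr] -> 16 lines: mpwsm ihfsh gpzhz hlba agkvc qla xilsv obsz icgx ctqj nfio szfo fihnn nlyr xsejt yqxz
Hunk 2: at line 10 remove [nfio] add [dcsqx] -> 16 lines: mpwsm ihfsh gpzhz hlba agkvc qla xilsv obsz icgx ctqj dcsqx szfo fihnn nlyr xsejt yqxz
Hunk 3: at line 3 remove [hlba,agkvc,qla] add [wusq,tdvgs,tqyt] -> 16 lines: mpwsm ihfsh gpzhz wusq tdvgs tqyt xilsv obsz icgx ctqj dcsqx szfo fihnn nlyr xsejt yqxz
Final line count: 16

Answer: 16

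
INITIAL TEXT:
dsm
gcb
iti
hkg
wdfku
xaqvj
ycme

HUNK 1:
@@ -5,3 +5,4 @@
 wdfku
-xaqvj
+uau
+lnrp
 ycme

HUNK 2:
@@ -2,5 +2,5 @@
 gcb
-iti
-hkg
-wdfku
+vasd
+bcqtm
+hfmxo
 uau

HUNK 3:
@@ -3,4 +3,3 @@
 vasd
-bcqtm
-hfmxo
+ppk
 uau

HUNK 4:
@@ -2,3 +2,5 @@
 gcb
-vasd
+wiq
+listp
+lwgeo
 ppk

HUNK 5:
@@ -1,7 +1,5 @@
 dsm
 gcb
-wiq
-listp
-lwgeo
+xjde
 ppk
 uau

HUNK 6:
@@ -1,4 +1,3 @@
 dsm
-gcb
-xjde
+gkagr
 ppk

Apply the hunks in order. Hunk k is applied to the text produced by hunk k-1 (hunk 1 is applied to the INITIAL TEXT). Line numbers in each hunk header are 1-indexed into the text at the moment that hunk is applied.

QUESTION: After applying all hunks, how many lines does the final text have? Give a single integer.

Answer: 6

Derivation:
Hunk 1: at line 5 remove [xaqvj] add [uau,lnrp] -> 8 lines: dsm gcb iti hkg wdfku uau lnrp ycme
Hunk 2: at line 2 remove [iti,hkg,wdfku] add [vasd,bcqtm,hfmxo] -> 8 lines: dsm gcb vasd bcqtm hfmxo uau lnrp ycme
Hunk 3: at line 3 remove [bcqtm,hfmxo] add [ppk] -> 7 lines: dsm gcb vasd ppk uau lnrp ycme
Hunk 4: at line 2 remove [vasd] add [wiq,listp,lwgeo] -> 9 lines: dsm gcb wiq listp lwgeo ppk uau lnrp ycme
Hunk 5: at line 1 remove [wiq,listp,lwgeo] add [xjde] -> 7 lines: dsm gcb xjde ppk uau lnrp ycme
Hunk 6: at line 1 remove [gcb,xjde] add [gkagr] -> 6 lines: dsm gkagr ppk uau lnrp ycme
Final line count: 6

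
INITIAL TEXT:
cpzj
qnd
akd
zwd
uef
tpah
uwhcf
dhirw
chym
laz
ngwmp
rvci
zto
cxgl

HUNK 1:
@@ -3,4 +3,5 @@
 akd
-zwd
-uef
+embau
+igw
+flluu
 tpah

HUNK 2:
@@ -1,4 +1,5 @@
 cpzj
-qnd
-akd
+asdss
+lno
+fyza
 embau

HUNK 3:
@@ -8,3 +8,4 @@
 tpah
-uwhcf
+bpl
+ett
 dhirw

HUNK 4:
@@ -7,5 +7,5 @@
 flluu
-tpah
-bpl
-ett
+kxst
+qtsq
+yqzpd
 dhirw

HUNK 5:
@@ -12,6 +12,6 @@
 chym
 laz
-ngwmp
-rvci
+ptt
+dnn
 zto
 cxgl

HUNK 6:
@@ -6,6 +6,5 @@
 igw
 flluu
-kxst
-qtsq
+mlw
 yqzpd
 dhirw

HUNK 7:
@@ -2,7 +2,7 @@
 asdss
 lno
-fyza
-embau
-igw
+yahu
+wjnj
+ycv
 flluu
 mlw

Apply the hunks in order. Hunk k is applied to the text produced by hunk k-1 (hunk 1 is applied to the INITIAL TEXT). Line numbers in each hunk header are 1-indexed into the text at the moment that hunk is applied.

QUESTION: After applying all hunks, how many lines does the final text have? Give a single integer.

Hunk 1: at line 3 remove [zwd,uef] add [embau,igw,flluu] -> 15 lines: cpzj qnd akd embau igw flluu tpah uwhcf dhirw chym laz ngwmp rvci zto cxgl
Hunk 2: at line 1 remove [qnd,akd] add [asdss,lno,fyza] -> 16 lines: cpzj asdss lno fyza embau igw flluu tpah uwhcf dhirw chym laz ngwmp rvci zto cxgl
Hunk 3: at line 8 remove [uwhcf] add [bpl,ett] -> 17 lines: cpzj asdss lno fyza embau igw flluu tpah bpl ett dhirw chym laz ngwmp rvci zto cxgl
Hunk 4: at line 7 remove [tpah,bpl,ett] add [kxst,qtsq,yqzpd] -> 17 lines: cpzj asdss lno fyza embau igw flluu kxst qtsq yqzpd dhirw chym laz ngwmp rvci zto cxgl
Hunk 5: at line 12 remove [ngwmp,rvci] add [ptt,dnn] -> 17 lines: cpzj asdss lno fyza embau igw flluu kxst qtsq yqzpd dhirw chym laz ptt dnn zto cxgl
Hunk 6: at line 6 remove [kxst,qtsq] add [mlw] -> 16 lines: cpzj asdss lno fyza embau igw flluu mlw yqzpd dhirw chym laz ptt dnn zto cxgl
Hunk 7: at line 2 remove [fyza,embau,igw] add [yahu,wjnj,ycv] -> 16 lines: cpzj asdss lno yahu wjnj ycv flluu mlw yqzpd dhirw chym laz ptt dnn zto cxgl
Final line count: 16

Answer: 16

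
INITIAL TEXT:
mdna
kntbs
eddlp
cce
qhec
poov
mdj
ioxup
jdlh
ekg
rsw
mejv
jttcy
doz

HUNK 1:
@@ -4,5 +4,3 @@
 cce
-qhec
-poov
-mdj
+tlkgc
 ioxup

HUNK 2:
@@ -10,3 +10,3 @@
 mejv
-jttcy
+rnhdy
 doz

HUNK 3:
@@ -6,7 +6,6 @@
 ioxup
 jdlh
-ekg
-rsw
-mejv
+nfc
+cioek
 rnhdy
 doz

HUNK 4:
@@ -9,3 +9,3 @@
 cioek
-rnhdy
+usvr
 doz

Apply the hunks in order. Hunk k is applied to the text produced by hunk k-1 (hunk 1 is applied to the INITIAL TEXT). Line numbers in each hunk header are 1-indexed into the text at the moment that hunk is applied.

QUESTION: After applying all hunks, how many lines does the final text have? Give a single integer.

Hunk 1: at line 4 remove [qhec,poov,mdj] add [tlkgc] -> 12 lines: mdna kntbs eddlp cce tlkgc ioxup jdlh ekg rsw mejv jttcy doz
Hunk 2: at line 10 remove [jttcy] add [rnhdy] -> 12 lines: mdna kntbs eddlp cce tlkgc ioxup jdlh ekg rsw mejv rnhdy doz
Hunk 3: at line 6 remove [ekg,rsw,mejv] add [nfc,cioek] -> 11 lines: mdna kntbs eddlp cce tlkgc ioxup jdlh nfc cioek rnhdy doz
Hunk 4: at line 9 remove [rnhdy] add [usvr] -> 11 lines: mdna kntbs eddlp cce tlkgc ioxup jdlh nfc cioek usvr doz
Final line count: 11

Answer: 11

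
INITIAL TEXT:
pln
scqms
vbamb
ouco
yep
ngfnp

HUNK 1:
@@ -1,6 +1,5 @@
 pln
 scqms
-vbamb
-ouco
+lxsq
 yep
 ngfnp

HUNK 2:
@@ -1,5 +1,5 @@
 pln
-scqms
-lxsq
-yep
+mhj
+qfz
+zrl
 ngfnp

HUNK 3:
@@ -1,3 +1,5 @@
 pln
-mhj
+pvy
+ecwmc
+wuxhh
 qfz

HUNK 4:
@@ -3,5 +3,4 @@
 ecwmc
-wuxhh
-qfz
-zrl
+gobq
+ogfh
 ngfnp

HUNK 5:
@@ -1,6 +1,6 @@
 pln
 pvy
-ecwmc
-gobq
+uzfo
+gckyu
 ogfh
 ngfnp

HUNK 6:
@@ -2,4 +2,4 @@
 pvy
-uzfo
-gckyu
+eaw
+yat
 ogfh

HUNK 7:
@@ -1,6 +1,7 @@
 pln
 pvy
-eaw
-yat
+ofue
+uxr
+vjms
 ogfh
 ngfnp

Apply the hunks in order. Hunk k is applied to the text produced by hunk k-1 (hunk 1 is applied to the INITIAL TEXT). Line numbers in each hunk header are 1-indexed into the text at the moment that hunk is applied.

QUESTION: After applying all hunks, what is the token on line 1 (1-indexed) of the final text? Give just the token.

Hunk 1: at line 1 remove [vbamb,ouco] add [lxsq] -> 5 lines: pln scqms lxsq yep ngfnp
Hunk 2: at line 1 remove [scqms,lxsq,yep] add [mhj,qfz,zrl] -> 5 lines: pln mhj qfz zrl ngfnp
Hunk 3: at line 1 remove [mhj] add [pvy,ecwmc,wuxhh] -> 7 lines: pln pvy ecwmc wuxhh qfz zrl ngfnp
Hunk 4: at line 3 remove [wuxhh,qfz,zrl] add [gobq,ogfh] -> 6 lines: pln pvy ecwmc gobq ogfh ngfnp
Hunk 5: at line 1 remove [ecwmc,gobq] add [uzfo,gckyu] -> 6 lines: pln pvy uzfo gckyu ogfh ngfnp
Hunk 6: at line 2 remove [uzfo,gckyu] add [eaw,yat] -> 6 lines: pln pvy eaw yat ogfh ngfnp
Hunk 7: at line 1 remove [eaw,yat] add [ofue,uxr,vjms] -> 7 lines: pln pvy ofue uxr vjms ogfh ngfnp
Final line 1: pln

Answer: pln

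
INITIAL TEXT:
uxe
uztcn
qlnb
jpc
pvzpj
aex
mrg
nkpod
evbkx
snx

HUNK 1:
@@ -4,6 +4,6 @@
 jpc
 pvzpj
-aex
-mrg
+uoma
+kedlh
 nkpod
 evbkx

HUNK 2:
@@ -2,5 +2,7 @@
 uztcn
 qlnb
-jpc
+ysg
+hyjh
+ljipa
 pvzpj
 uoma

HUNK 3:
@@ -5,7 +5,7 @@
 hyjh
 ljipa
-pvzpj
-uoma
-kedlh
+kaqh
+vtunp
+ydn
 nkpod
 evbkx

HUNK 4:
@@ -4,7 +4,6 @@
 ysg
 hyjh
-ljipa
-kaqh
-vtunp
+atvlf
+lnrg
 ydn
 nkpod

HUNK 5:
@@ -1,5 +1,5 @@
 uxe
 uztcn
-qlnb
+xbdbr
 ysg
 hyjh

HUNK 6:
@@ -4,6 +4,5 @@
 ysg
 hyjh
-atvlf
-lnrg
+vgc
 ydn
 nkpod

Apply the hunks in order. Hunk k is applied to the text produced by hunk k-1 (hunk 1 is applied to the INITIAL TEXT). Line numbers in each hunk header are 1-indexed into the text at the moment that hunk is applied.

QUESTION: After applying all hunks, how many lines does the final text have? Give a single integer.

Answer: 10

Derivation:
Hunk 1: at line 4 remove [aex,mrg] add [uoma,kedlh] -> 10 lines: uxe uztcn qlnb jpc pvzpj uoma kedlh nkpod evbkx snx
Hunk 2: at line 2 remove [jpc] add [ysg,hyjh,ljipa] -> 12 lines: uxe uztcn qlnb ysg hyjh ljipa pvzpj uoma kedlh nkpod evbkx snx
Hunk 3: at line 5 remove [pvzpj,uoma,kedlh] add [kaqh,vtunp,ydn] -> 12 lines: uxe uztcn qlnb ysg hyjh ljipa kaqh vtunp ydn nkpod evbkx snx
Hunk 4: at line 4 remove [ljipa,kaqh,vtunp] add [atvlf,lnrg] -> 11 lines: uxe uztcn qlnb ysg hyjh atvlf lnrg ydn nkpod evbkx snx
Hunk 5: at line 1 remove [qlnb] add [xbdbr] -> 11 lines: uxe uztcn xbdbr ysg hyjh atvlf lnrg ydn nkpod evbkx snx
Hunk 6: at line 4 remove [atvlf,lnrg] add [vgc] -> 10 lines: uxe uztcn xbdbr ysg hyjh vgc ydn nkpod evbkx snx
Final line count: 10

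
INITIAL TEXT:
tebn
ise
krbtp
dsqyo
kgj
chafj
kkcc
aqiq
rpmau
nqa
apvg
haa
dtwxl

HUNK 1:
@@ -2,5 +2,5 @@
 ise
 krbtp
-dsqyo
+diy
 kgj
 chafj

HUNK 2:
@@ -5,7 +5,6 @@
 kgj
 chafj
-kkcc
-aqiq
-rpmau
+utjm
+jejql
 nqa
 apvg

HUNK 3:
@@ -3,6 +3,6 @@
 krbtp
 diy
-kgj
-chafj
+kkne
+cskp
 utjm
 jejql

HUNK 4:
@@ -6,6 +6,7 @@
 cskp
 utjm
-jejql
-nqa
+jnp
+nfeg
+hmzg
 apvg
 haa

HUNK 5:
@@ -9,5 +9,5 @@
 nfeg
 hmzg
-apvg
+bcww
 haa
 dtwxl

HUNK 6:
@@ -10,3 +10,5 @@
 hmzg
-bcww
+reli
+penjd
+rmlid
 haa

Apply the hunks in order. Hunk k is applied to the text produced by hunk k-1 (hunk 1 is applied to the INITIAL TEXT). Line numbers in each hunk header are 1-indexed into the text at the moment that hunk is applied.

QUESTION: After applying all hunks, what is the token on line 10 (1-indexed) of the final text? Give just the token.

Hunk 1: at line 2 remove [dsqyo] add [diy] -> 13 lines: tebn ise krbtp diy kgj chafj kkcc aqiq rpmau nqa apvg haa dtwxl
Hunk 2: at line 5 remove [kkcc,aqiq,rpmau] add [utjm,jejql] -> 12 lines: tebn ise krbtp diy kgj chafj utjm jejql nqa apvg haa dtwxl
Hunk 3: at line 3 remove [kgj,chafj] add [kkne,cskp] -> 12 lines: tebn ise krbtp diy kkne cskp utjm jejql nqa apvg haa dtwxl
Hunk 4: at line 6 remove [jejql,nqa] add [jnp,nfeg,hmzg] -> 13 lines: tebn ise krbtp diy kkne cskp utjm jnp nfeg hmzg apvg haa dtwxl
Hunk 5: at line 9 remove [apvg] add [bcww] -> 13 lines: tebn ise krbtp diy kkne cskp utjm jnp nfeg hmzg bcww haa dtwxl
Hunk 6: at line 10 remove [bcww] add [reli,penjd,rmlid] -> 15 lines: tebn ise krbtp diy kkne cskp utjm jnp nfeg hmzg reli penjd rmlid haa dtwxl
Final line 10: hmzg

Answer: hmzg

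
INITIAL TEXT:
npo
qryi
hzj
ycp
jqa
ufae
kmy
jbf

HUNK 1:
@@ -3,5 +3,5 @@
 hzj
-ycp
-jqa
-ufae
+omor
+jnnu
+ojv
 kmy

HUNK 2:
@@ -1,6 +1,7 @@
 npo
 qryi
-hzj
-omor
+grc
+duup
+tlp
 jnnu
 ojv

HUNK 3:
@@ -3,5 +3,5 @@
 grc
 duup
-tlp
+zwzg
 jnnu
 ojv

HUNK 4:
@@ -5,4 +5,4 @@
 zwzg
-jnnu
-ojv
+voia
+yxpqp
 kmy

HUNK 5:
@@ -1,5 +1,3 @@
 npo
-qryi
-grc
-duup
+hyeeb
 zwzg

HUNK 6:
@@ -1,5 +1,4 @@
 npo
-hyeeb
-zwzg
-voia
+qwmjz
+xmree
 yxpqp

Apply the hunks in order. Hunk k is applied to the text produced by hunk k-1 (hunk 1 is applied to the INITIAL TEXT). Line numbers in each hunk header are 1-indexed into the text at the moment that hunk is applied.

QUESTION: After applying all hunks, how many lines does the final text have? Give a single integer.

Answer: 6

Derivation:
Hunk 1: at line 3 remove [ycp,jqa,ufae] add [omor,jnnu,ojv] -> 8 lines: npo qryi hzj omor jnnu ojv kmy jbf
Hunk 2: at line 1 remove [hzj,omor] add [grc,duup,tlp] -> 9 lines: npo qryi grc duup tlp jnnu ojv kmy jbf
Hunk 3: at line 3 remove [tlp] add [zwzg] -> 9 lines: npo qryi grc duup zwzg jnnu ojv kmy jbf
Hunk 4: at line 5 remove [jnnu,ojv] add [voia,yxpqp] -> 9 lines: npo qryi grc duup zwzg voia yxpqp kmy jbf
Hunk 5: at line 1 remove [qryi,grc,duup] add [hyeeb] -> 7 lines: npo hyeeb zwzg voia yxpqp kmy jbf
Hunk 6: at line 1 remove [hyeeb,zwzg,voia] add [qwmjz,xmree] -> 6 lines: npo qwmjz xmree yxpqp kmy jbf
Final line count: 6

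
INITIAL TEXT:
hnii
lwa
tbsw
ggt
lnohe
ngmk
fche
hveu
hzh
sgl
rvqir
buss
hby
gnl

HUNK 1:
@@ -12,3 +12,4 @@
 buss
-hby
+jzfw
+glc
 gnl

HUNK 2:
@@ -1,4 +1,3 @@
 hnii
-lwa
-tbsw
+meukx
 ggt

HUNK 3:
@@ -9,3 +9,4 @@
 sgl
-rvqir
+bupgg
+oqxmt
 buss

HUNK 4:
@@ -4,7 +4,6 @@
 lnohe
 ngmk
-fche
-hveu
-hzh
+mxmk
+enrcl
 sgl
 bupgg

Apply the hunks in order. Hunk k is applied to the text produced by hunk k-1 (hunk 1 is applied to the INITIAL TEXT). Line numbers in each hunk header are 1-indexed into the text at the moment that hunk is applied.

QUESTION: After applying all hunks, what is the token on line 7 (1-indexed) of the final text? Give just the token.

Hunk 1: at line 12 remove [hby] add [jzfw,glc] -> 15 lines: hnii lwa tbsw ggt lnohe ngmk fche hveu hzh sgl rvqir buss jzfw glc gnl
Hunk 2: at line 1 remove [lwa,tbsw] add [meukx] -> 14 lines: hnii meukx ggt lnohe ngmk fche hveu hzh sgl rvqir buss jzfw glc gnl
Hunk 3: at line 9 remove [rvqir] add [bupgg,oqxmt] -> 15 lines: hnii meukx ggt lnohe ngmk fche hveu hzh sgl bupgg oqxmt buss jzfw glc gnl
Hunk 4: at line 4 remove [fche,hveu,hzh] add [mxmk,enrcl] -> 14 lines: hnii meukx ggt lnohe ngmk mxmk enrcl sgl bupgg oqxmt buss jzfw glc gnl
Final line 7: enrcl

Answer: enrcl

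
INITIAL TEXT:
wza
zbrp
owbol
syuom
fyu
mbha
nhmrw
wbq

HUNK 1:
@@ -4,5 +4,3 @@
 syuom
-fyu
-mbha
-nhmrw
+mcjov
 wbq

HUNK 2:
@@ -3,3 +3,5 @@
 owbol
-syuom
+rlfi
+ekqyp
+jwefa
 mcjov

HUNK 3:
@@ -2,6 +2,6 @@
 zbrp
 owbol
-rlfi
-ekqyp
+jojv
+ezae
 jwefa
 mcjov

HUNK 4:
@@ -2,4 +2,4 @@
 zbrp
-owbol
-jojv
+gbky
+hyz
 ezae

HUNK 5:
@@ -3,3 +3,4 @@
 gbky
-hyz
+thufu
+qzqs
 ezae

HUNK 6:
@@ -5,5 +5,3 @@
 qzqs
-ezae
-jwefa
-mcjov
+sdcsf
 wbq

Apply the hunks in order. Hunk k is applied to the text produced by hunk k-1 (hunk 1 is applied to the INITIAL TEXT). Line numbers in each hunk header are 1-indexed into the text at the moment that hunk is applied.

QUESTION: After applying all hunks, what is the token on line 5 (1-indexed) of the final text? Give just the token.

Answer: qzqs

Derivation:
Hunk 1: at line 4 remove [fyu,mbha,nhmrw] add [mcjov] -> 6 lines: wza zbrp owbol syuom mcjov wbq
Hunk 2: at line 3 remove [syuom] add [rlfi,ekqyp,jwefa] -> 8 lines: wza zbrp owbol rlfi ekqyp jwefa mcjov wbq
Hunk 3: at line 2 remove [rlfi,ekqyp] add [jojv,ezae] -> 8 lines: wza zbrp owbol jojv ezae jwefa mcjov wbq
Hunk 4: at line 2 remove [owbol,jojv] add [gbky,hyz] -> 8 lines: wza zbrp gbky hyz ezae jwefa mcjov wbq
Hunk 5: at line 3 remove [hyz] add [thufu,qzqs] -> 9 lines: wza zbrp gbky thufu qzqs ezae jwefa mcjov wbq
Hunk 6: at line 5 remove [ezae,jwefa,mcjov] add [sdcsf] -> 7 lines: wza zbrp gbky thufu qzqs sdcsf wbq
Final line 5: qzqs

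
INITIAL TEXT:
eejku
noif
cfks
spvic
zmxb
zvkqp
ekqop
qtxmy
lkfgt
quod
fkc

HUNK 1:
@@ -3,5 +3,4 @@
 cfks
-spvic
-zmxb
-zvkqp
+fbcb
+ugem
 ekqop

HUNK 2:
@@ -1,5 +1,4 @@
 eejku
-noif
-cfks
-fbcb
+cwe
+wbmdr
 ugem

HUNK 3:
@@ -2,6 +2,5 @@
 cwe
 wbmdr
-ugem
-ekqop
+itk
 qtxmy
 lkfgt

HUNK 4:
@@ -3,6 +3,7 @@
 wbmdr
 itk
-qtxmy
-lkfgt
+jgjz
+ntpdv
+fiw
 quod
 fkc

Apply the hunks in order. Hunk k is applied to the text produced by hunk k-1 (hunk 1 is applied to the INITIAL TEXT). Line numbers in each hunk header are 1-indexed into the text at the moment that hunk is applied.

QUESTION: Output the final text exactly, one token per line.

Answer: eejku
cwe
wbmdr
itk
jgjz
ntpdv
fiw
quod
fkc

Derivation:
Hunk 1: at line 3 remove [spvic,zmxb,zvkqp] add [fbcb,ugem] -> 10 lines: eejku noif cfks fbcb ugem ekqop qtxmy lkfgt quod fkc
Hunk 2: at line 1 remove [noif,cfks,fbcb] add [cwe,wbmdr] -> 9 lines: eejku cwe wbmdr ugem ekqop qtxmy lkfgt quod fkc
Hunk 3: at line 2 remove [ugem,ekqop] add [itk] -> 8 lines: eejku cwe wbmdr itk qtxmy lkfgt quod fkc
Hunk 4: at line 3 remove [qtxmy,lkfgt] add [jgjz,ntpdv,fiw] -> 9 lines: eejku cwe wbmdr itk jgjz ntpdv fiw quod fkc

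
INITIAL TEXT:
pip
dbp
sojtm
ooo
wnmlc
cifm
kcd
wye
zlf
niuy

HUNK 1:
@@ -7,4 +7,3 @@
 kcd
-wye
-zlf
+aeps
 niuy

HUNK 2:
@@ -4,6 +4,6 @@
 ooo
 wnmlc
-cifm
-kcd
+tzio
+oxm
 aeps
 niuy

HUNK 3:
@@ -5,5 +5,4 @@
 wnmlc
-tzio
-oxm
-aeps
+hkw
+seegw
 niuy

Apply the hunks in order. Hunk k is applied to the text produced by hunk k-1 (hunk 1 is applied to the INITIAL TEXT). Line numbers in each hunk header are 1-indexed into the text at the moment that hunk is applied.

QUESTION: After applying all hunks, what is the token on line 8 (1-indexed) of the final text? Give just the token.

Hunk 1: at line 7 remove [wye,zlf] add [aeps] -> 9 lines: pip dbp sojtm ooo wnmlc cifm kcd aeps niuy
Hunk 2: at line 4 remove [cifm,kcd] add [tzio,oxm] -> 9 lines: pip dbp sojtm ooo wnmlc tzio oxm aeps niuy
Hunk 3: at line 5 remove [tzio,oxm,aeps] add [hkw,seegw] -> 8 lines: pip dbp sojtm ooo wnmlc hkw seegw niuy
Final line 8: niuy

Answer: niuy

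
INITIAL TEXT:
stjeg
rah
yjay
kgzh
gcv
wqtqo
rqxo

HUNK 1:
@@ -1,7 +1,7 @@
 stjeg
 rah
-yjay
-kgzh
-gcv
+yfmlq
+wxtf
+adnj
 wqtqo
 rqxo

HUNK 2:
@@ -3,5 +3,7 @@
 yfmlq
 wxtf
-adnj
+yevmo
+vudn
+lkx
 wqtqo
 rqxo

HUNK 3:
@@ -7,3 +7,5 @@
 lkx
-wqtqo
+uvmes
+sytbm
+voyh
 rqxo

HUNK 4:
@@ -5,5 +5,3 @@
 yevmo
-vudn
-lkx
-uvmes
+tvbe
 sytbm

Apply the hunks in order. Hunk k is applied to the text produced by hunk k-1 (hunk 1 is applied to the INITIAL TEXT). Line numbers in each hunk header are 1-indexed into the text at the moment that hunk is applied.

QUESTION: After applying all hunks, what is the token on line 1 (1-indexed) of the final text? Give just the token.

Hunk 1: at line 1 remove [yjay,kgzh,gcv] add [yfmlq,wxtf,adnj] -> 7 lines: stjeg rah yfmlq wxtf adnj wqtqo rqxo
Hunk 2: at line 3 remove [adnj] add [yevmo,vudn,lkx] -> 9 lines: stjeg rah yfmlq wxtf yevmo vudn lkx wqtqo rqxo
Hunk 3: at line 7 remove [wqtqo] add [uvmes,sytbm,voyh] -> 11 lines: stjeg rah yfmlq wxtf yevmo vudn lkx uvmes sytbm voyh rqxo
Hunk 4: at line 5 remove [vudn,lkx,uvmes] add [tvbe] -> 9 lines: stjeg rah yfmlq wxtf yevmo tvbe sytbm voyh rqxo
Final line 1: stjeg

Answer: stjeg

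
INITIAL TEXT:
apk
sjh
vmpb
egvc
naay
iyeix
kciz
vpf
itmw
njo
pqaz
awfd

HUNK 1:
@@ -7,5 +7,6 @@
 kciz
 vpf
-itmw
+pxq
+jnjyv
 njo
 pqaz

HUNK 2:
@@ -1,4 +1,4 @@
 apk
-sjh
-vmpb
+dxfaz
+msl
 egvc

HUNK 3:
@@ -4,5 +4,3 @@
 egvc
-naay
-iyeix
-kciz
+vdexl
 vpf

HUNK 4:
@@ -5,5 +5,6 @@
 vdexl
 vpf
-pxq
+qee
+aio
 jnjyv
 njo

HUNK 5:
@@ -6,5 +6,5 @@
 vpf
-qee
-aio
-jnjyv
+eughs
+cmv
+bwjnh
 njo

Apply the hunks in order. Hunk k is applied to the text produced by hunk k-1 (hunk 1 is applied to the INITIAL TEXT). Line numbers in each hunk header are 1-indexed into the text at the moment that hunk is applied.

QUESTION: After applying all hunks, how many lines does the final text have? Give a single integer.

Hunk 1: at line 7 remove [itmw] add [pxq,jnjyv] -> 13 lines: apk sjh vmpb egvc naay iyeix kciz vpf pxq jnjyv njo pqaz awfd
Hunk 2: at line 1 remove [sjh,vmpb] add [dxfaz,msl] -> 13 lines: apk dxfaz msl egvc naay iyeix kciz vpf pxq jnjyv njo pqaz awfd
Hunk 3: at line 4 remove [naay,iyeix,kciz] add [vdexl] -> 11 lines: apk dxfaz msl egvc vdexl vpf pxq jnjyv njo pqaz awfd
Hunk 4: at line 5 remove [pxq] add [qee,aio] -> 12 lines: apk dxfaz msl egvc vdexl vpf qee aio jnjyv njo pqaz awfd
Hunk 5: at line 6 remove [qee,aio,jnjyv] add [eughs,cmv,bwjnh] -> 12 lines: apk dxfaz msl egvc vdexl vpf eughs cmv bwjnh njo pqaz awfd
Final line count: 12

Answer: 12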